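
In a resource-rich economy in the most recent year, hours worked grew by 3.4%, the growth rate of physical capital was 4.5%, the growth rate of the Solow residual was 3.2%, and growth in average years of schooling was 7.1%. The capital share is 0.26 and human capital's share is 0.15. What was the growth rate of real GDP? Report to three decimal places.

Real GDP grew 7.441%.

Labor's share = 1 − 0.26 − 0.15 = 0.59.
Physical capital: 0.26 × 4.5 = 1.17 pp.
Average years of schooling: 0.15 × 7.1 = 1.065 pp.
Hours worked: 0.59 × 3.4 = 2.006 pp.
Output growth = 3.2 + 4.241 = 7.441%.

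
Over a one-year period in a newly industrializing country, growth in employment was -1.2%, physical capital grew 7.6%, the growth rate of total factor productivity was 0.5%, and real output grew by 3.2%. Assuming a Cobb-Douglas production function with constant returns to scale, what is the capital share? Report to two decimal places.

gY = gA + α·gK + (1−α)·gL, so gY − gA − gL = α(gK − gL).
3.2 − 0.5 + 1.2 = α × (7.6 − (-1.2)).
3.9 = 8.8 α, so α = 0.4432.

α = 0.44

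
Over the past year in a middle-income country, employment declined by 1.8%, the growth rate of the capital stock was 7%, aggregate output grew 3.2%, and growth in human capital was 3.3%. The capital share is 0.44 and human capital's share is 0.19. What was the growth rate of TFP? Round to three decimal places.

TFP grew 0.159%.

Labor's share = 1 − 0.44 − 0.19 = 0.37.
The capital stock: 0.44 × 7 = 3.08 pp.
Human capital: 0.19 × 3.3 = 0.627 pp.
Employment: 0.37 × (-1.8) = -0.666 pp.
TFP growth = 3.2 − 3.041 = 0.159%.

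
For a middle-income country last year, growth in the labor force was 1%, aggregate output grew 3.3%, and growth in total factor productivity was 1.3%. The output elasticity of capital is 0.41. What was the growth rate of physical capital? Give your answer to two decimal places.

Physical capital growth was 3.44%.

Labor's share = 1 − 0.41 = 0.59.
gY = gA + 0.59×1 + 0.41×g.
0.41×g = 3.3 − 1.3 − 0.59 = 1.41.
g = 1.41 / 0.41 = 3.439%.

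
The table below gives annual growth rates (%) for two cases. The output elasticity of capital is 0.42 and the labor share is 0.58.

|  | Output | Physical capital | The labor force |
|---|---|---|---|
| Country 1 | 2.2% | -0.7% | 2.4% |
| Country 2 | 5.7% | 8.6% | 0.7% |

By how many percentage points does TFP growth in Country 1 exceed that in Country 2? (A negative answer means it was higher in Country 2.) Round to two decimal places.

-0.58 percentage points

Labor's share = 1 − 0.42 = 0.58.
Country 1: TFP = 2.2 + 0.294 − 1.392 = 1.102%.
Country 2: TFP = 5.7 − 3.612 − 0.406 = 1.682%.
Difference = 1.102 − (1.682) = -0.58 pp.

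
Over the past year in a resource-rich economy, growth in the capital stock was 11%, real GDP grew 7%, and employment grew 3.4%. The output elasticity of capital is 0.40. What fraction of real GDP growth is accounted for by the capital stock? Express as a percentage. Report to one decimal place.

The capital stock accounted for 62.9% of growth.

The capital stock contributed 0.4 × 11 = 4.4 pp.
Share of growth = 4.4 / 7 × 100 = 62.857%.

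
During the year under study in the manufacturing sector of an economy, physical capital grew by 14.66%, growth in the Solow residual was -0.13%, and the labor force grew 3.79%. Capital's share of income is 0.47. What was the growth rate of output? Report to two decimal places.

Labor's share = 1 − 0.47 = 0.53.
Physical capital: 0.47 × 14.66 = 6.8902 pp.
The labor force: 0.53 × 3.79 = 2.0087 pp.
Output growth = -0.13 + 8.8989 = 8.7689%.

8.77%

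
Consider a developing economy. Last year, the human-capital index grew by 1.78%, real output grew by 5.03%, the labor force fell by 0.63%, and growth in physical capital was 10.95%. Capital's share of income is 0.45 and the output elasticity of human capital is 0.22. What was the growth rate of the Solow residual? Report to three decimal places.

-0.081%

Labor's share = 1 − 0.45 − 0.22 = 0.33.
Physical capital: 0.45 × 10.95 = 4.9275 pp.
The human-capital index: 0.22 × 1.78 = 0.3916 pp.
The labor force: 0.33 × (-0.63) = -0.2079 pp.
TFP growth = 5.03 − 5.1112 = -0.0812%.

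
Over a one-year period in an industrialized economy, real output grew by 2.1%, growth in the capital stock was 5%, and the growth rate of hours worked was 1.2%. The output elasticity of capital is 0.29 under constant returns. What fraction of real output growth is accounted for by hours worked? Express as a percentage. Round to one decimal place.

Labor's share = 1 − 0.29 = 0.71.
Hours worked contributed 0.71 × 1.2 = 0.852 pp.
Share of growth = 0.852 / 2.1 × 100 = 40.571%.

40.6%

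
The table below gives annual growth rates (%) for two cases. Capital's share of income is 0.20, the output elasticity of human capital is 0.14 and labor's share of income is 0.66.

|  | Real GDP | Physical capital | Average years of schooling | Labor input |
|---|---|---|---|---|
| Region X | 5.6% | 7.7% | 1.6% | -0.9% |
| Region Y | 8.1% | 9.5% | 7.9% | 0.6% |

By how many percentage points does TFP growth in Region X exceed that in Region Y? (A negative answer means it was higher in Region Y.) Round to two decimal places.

-0.27 percentage points

Labor's share = 1 − 0.2 − 0.14 = 0.66.
Region X: TFP = 5.6 − 1.54 − 0.224 + 0.594 = 4.43%.
Region Y: TFP = 8.1 − 1.9 − 1.106 − 0.396 = 4.698%.
Difference = 4.43 − (4.698) = -0.268 pp.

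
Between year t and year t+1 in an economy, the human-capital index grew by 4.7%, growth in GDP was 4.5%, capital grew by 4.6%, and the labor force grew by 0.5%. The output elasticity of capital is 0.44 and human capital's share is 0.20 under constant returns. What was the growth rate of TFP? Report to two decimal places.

Labor's share = 1 − 0.44 − 0.2 = 0.36.
Capital: 0.44 × 4.6 = 2.024 pp.
The human-capital index: 0.2 × 4.7 = 0.94 pp.
The labor force: 0.36 × 0.5 = 0.18 pp.
TFP growth = 4.5 − 3.144 = 1.356%.

TFP growth was 1.36%.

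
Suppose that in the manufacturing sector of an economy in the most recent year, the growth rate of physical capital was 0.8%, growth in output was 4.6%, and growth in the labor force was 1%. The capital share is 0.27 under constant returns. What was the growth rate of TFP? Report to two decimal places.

TFP grew 3.65%.

Labor's share = 1 − 0.27 = 0.73.
Physical capital: 0.27 × 0.8 = 0.216 pp.
The labor force: 0.73 × 1 = 0.73 pp.
TFP growth = 4.6 − 0.946 = 3.654%.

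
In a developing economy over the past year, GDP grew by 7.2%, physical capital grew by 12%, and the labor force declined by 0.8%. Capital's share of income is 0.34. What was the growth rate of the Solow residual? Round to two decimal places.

Labor's share = 1 − 0.34 = 0.66.
Physical capital: 0.34 × 12 = 4.08 pp.
The labor force: 0.66 × (-0.8) = -0.528 pp.
TFP growth = 7.2 − 3.552 = 3.648%.

3.65%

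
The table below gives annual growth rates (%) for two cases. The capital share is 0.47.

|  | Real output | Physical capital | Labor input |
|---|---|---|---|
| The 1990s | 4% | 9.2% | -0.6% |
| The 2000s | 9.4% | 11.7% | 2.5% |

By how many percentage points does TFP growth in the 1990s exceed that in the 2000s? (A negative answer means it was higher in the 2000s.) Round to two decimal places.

-2.58 percentage points

Labor's share = 1 − 0.47 = 0.53.
The 1990s: TFP = 4 − 4.324 + 0.318 = -0.006%.
The 2000s: TFP = 9.4 − 5.499 − 1.325 = 2.576%.
Difference = -0.006 − (2.576) = -2.582 pp.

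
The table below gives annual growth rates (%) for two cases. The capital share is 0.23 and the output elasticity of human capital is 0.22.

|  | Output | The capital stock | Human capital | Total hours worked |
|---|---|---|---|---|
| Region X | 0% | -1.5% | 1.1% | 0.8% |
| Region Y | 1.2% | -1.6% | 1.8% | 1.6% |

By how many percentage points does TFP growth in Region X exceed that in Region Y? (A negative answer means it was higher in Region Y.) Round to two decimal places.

-0.63 percentage points

Labor's share = 1 − 0.23 − 0.22 = 0.55.
Region X: TFP = 0 + 0.345 − 0.242 − 0.44 = -0.337%.
Region Y: TFP = 1.2 + 0.368 − 0.396 − 0.88 = 0.292%.
Difference = -0.337 − (0.292) = -0.629 pp.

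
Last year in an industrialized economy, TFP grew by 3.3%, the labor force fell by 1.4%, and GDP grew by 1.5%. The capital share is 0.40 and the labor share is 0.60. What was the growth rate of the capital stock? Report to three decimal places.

Labor's share = 1 − 0.4 = 0.6.
gY = gA + 0.6×(-1.4) + 0.4×g.
0.4×g = 1.5 − 3.3 + 0.84 = -0.96.
g = -0.96 / 0.4 = -2.4%.

-2.400%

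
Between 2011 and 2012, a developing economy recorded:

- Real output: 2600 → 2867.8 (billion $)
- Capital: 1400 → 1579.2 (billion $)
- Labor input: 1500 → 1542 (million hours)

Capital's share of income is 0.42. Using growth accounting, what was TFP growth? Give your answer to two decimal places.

Real output growth = (2867.8 − 2600) / 2600 = 10.3%.
Capital growth = (1579.2 − 1400) / 1400 = 12.8%.
Labor input growth = (1542 − 1500) / 1500 = 2.8%.
Labor's share = 1 − 0.42 = 0.58.
Capital: 0.42 × 12.8 = 5.376 pp.
Labor input: 0.58 × 2.8 = 1.624 pp.
TFP growth = 10.3 − 7 = 3.3%.

TFP growth was 3.30%.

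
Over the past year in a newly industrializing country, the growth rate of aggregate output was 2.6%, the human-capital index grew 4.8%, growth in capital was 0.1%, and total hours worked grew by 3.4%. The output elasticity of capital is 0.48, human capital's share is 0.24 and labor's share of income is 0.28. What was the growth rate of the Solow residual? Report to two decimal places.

0.45%

Labor's share = 1 − 0.48 − 0.24 = 0.28.
Capital: 0.48 × 0.1 = 0.048 pp.
The human-capital index: 0.24 × 4.8 = 1.152 pp.
Total hours worked: 0.28 × 3.4 = 0.952 pp.
TFP growth = 2.6 − 2.152 = 0.448%.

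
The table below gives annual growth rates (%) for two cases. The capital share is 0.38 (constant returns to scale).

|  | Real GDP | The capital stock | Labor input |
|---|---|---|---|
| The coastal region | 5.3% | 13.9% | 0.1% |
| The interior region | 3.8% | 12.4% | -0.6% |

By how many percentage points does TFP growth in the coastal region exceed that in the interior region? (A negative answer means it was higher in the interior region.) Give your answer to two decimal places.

Labor's share = 1 − 0.38 = 0.62.
The coastal region: TFP = 5.3 − 5.282 − 0.062 = -0.044%.
The interior region: TFP = 3.8 − 4.712 + 0.372 = -0.54%.
Difference = -0.044 − (-0.54) = 0.496 pp.

0.50 percentage points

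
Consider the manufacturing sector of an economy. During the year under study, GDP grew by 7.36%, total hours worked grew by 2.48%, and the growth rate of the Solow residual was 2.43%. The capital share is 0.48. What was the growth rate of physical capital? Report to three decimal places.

Labor's share = 1 − 0.48 = 0.52.
gY = gA + 0.52×2.48 + 0.48×g.
0.48×g = 7.36 − 2.43 − 1.2896 = 3.6404.
g = 3.6404 / 0.48 = 7.58417%.

7.584%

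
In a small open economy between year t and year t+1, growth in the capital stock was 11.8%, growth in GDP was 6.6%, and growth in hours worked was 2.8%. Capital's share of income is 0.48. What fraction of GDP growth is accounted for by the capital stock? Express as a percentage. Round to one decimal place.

The capital stock contributed 0.48 × 11.8 = 5.664 pp.
Share of growth = 5.664 / 6.6 × 100 = 85.818%.

The capital stock accounted for 85.8% of growth.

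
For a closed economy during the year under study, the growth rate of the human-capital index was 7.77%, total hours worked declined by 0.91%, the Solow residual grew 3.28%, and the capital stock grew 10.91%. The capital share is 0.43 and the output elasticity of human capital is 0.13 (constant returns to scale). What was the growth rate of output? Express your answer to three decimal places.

Labor's share = 1 − 0.43 − 0.13 = 0.44.
The capital stock: 0.43 × 10.91 = 4.6913 pp.
The human-capital index: 0.13 × 7.77 = 1.0101 pp.
Total hours worked: 0.44 × (-0.91) = -0.4004 pp.
Output growth = 3.28 + 5.301 = 8.581%.

8.581%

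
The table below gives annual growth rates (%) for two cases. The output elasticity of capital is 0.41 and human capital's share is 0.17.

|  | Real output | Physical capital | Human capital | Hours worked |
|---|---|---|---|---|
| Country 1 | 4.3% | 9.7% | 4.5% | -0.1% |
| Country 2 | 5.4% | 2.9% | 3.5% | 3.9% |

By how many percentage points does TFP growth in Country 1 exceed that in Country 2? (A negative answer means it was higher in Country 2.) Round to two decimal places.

Labor's share = 1 − 0.41 − 0.17 = 0.42.
Country 1: TFP = 4.3 − 3.977 − 0.765 + 0.042 = -0.4%.
Country 2: TFP = 5.4 − 1.189 − 0.595 − 1.638 = 1.978%.
Difference = -0.4 − (1.978) = -2.378 pp.

-2.38 percentage points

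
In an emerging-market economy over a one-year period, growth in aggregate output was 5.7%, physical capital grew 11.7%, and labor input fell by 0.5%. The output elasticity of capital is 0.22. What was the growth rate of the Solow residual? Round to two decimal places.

Labor's share = 1 − 0.22 = 0.78.
Physical capital: 0.22 × 11.7 = 2.574 pp.
Labor input: 0.78 × (-0.5) = -0.39 pp.
TFP growth = 5.7 − 2.184 = 3.516%.

3.52%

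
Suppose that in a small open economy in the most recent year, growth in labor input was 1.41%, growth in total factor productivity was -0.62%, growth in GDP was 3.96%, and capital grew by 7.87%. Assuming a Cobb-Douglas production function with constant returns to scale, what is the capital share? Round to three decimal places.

The capital share is 0.491.

gY = gA + α·gK + (1−α)·gL, so gY − gA − gL = α(gK − gL).
3.96 + 0.62 − 1.41 = α × (7.87 − 1.41).
3.17 = 6.46 α, so α = 0.49071.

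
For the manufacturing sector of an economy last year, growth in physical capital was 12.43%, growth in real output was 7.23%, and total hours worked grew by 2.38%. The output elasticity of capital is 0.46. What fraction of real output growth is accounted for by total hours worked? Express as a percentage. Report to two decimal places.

17.78%

Labor's share = 1 − 0.46 = 0.54.
Total hours worked contributed 0.54 × 2.38 = 1.2852 pp.
Share of growth = 1.2852 / 7.23 × 100 = 17.7759%.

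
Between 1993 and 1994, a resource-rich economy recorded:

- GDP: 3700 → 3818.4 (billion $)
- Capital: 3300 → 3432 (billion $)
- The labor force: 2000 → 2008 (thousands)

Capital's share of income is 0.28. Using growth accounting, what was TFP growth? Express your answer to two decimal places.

GDP growth = (3818.4 − 3700) / 3700 = 3.2%.
Capital growth = (3432 − 3300) / 3300 = 4%.
The labor force growth = (2008 − 2000) / 2000 = 0.4%.
Labor's share = 1 − 0.28 = 0.72.
Capital: 0.28 × 4 = 1.12 pp.
The labor force: 0.72 × 0.4 = 0.288 pp.
TFP growth = 3.2 − 1.408 = 1.792%.

1.79%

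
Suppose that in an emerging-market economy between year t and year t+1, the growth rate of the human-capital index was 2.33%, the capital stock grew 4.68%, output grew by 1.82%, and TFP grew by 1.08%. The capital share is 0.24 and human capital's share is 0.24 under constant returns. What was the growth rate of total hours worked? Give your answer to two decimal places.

Labor's share = 1 − 0.24 − 0.24 = 0.52.
gY = gA + 0.24×4.68 + 0.24×2.33 + 0.52×g.
0.52×g = 1.82 − 1.08 − 1.6824 = -0.9424.
g = -0.9424 / 0.52 = -1.8123%.

-1.81%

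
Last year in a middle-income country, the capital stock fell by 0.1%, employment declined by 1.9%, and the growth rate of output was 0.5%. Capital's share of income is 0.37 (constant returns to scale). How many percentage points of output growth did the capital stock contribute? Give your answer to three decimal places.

Contribution = share × growth = 0.37 × (-0.1) = -0.037 pp.

-0.037 percentage points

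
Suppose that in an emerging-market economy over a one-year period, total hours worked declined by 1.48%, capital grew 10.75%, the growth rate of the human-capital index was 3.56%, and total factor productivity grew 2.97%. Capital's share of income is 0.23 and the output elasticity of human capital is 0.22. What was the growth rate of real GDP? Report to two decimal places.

Real GDP growth was 5.41%.

Labor's share = 1 − 0.23 − 0.22 = 0.55.
Capital: 0.23 × 10.75 = 2.4725 pp.
The human-capital index: 0.22 × 3.56 = 0.7832 pp.
Total hours worked: 0.55 × (-1.48) = -0.814 pp.
Output growth = 2.97 + 2.4417 = 5.4117%.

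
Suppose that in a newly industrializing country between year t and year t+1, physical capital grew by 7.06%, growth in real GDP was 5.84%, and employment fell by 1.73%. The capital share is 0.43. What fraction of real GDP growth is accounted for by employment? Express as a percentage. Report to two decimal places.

Labor's share = 1 − 0.43 = 0.57.
Employment contributed 0.57 × (-1.73) = -0.9861 pp.
Share of growth = -0.9861 / 5.84 × 100 = -16.8853%.

Employment accounted for -16.89% of growth.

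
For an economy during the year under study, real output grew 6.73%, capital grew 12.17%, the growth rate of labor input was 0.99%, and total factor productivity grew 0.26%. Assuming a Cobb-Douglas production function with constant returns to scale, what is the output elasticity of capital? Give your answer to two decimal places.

0.49

gY = gA + α·gK + (1−α)·gL, so gY − gA − gL = α(gK − gL).
6.73 − 0.26 − 0.99 = α × (12.17 − 0.99).
5.48 = 11.18 α, so α = 0.4902.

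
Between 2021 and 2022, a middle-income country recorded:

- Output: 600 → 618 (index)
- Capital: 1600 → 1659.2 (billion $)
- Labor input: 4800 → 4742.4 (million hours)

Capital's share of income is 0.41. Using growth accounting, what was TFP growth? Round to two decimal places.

Output growth = (618 − 600) / 600 = 3%.
Capital growth = (1659.2 − 1600) / 1600 = 3.7%.
Labor input growth = (4742.4 − 4800) / 4800 = -1.2%.
Labor's share = 1 − 0.41 = 0.59.
Capital: 0.41 × 3.7 = 1.517 pp.
Labor input: 0.59 × (-1.2) = -0.708 pp.
TFP growth = 3 − 0.809 = 2.191%.

2.19%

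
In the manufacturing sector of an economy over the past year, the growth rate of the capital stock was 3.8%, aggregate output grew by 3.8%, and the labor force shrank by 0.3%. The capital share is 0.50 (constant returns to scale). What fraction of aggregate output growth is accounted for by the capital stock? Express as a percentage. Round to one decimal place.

The capital stock contributed 0.5 × 3.8 = 1.9 pp.
Share of growth = 1.9 / 3.8 × 100 = 50%.

50.0%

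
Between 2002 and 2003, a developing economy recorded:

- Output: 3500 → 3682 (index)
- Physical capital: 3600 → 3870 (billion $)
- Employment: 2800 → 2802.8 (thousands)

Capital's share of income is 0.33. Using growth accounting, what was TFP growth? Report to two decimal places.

2.66%

Output growth = (3682 − 3500) / 3500 = 5.2%.
Physical capital growth = (3870 − 3600) / 3600 = 7.5%.
Employment growth = (2802.8 − 2800) / 2800 = 0.1%.
Labor's share = 1 − 0.33 = 0.67.
Physical capital: 0.33 × 7.5 = 2.475 pp.
Employment: 0.67 × 0.1 = 0.067 pp.
TFP growth = 5.2 − 2.542 = 2.658%.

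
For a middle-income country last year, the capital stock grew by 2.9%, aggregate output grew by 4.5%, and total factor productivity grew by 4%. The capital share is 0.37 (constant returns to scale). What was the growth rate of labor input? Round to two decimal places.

Labor's share = 1 − 0.37 = 0.63.
gY = gA + 0.37×2.9 + 0.63×g.
0.63×g = 4.5 − 4 − 1.073 = -0.573.
g = -0.573 / 0.63 = -0.9095%.

-0.91%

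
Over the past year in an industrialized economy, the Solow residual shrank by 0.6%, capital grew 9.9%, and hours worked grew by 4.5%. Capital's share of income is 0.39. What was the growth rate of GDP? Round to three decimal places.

6.006%

Labor's share = 1 − 0.39 = 0.61.
Capital: 0.39 × 9.9 = 3.861 pp.
Hours worked: 0.61 × 4.5 = 2.745 pp.
Output growth = -0.6 + 6.606 = 6.006%.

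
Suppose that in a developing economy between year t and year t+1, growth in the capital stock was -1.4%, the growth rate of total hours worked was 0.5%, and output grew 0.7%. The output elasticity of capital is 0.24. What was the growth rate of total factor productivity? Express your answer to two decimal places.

0.66%

Labor's share = 1 − 0.24 = 0.76.
The capital stock: 0.24 × (-1.4) = -0.336 pp.
Total hours worked: 0.76 × 0.5 = 0.38 pp.
TFP growth = 0.7 − 0.044 = 0.656%.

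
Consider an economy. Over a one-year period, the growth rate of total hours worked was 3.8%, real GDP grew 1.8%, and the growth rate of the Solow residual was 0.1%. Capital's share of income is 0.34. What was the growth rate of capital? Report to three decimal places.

Labor's share = 1 − 0.34 = 0.66.
gY = gA + 0.66×3.8 + 0.34×g.
0.34×g = 1.8 − 0.1 − 2.508 = -0.808.
g = -0.808 / 0.34 = -2.37647%.

-2.376%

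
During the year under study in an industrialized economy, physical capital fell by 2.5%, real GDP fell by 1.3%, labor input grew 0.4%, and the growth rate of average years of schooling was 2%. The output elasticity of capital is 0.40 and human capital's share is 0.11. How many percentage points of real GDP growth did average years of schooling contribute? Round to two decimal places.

0.22 percentage points

Contribution = share × growth = 0.11 × 2 = 0.22 pp.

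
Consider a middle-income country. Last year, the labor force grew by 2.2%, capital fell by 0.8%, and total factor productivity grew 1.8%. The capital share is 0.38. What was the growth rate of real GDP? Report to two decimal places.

Labor's share = 1 − 0.38 = 0.62.
Capital: 0.38 × (-0.8) = -0.304 pp.
The labor force: 0.62 × 2.2 = 1.364 pp.
Output growth = 1.8 + 1.06 = 2.86%.

Real GDP growth was 2.86%.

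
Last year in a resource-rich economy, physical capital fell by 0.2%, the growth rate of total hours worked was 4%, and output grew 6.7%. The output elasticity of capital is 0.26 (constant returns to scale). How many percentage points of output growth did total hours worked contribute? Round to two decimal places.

Labor's share = 1 − 0.26 = 0.74.
Contribution = share × growth = 0.74 × 4 = 2.96 pp.

2.96 percentage points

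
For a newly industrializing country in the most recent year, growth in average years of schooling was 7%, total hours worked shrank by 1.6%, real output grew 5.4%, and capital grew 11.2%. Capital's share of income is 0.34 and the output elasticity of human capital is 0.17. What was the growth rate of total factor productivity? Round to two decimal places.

1.19%

Labor's share = 1 − 0.34 − 0.17 = 0.49.
Capital: 0.34 × 11.2 = 3.808 pp.
Average years of schooling: 0.17 × 7 = 1.19 pp.
Total hours worked: 0.49 × (-1.6) = -0.784 pp.
TFP growth = 5.4 − 4.214 = 1.186%.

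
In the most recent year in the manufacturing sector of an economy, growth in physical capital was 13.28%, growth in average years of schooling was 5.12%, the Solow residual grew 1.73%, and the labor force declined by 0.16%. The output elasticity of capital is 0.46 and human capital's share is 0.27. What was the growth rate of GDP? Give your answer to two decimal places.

9.18%

Labor's share = 1 − 0.46 − 0.27 = 0.27.
Physical capital: 0.46 × 13.28 = 6.1088 pp.
Average years of schooling: 0.27 × 5.12 = 1.3824 pp.
The labor force: 0.27 × (-0.16) = -0.0432 pp.
Output growth = 1.73 + 7.448 = 9.178%.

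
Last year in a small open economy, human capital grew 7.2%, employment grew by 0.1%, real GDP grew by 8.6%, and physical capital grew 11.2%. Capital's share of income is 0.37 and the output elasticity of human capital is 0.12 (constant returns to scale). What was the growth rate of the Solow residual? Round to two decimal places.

Labor's share = 1 − 0.37 − 0.12 = 0.51.
Physical capital: 0.37 × 11.2 = 4.144 pp.
Human capital: 0.12 × 7.2 = 0.864 pp.
Employment: 0.51 × 0.1 = 0.051 pp.
TFP growth = 8.6 − 5.059 = 3.541%.

3.54%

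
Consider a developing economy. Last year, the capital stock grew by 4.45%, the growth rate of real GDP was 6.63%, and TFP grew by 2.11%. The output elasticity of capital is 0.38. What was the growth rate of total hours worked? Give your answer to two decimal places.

Labor's share = 1 − 0.38 = 0.62.
gY = gA + 0.38×4.45 + 0.62×g.
0.62×g = 6.63 − 2.11 − 1.691 = 2.829.
g = 2.829 / 0.62 = 4.5629%.

4.56%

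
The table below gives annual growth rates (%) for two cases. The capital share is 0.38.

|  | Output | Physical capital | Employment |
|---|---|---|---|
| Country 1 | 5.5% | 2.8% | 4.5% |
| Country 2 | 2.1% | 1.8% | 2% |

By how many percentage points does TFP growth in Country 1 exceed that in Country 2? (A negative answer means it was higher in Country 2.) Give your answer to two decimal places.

1.47 percentage points

Labor's share = 1 − 0.38 = 0.62.
Country 1: TFP = 5.5 − 1.064 − 2.79 = 1.646%.
Country 2: TFP = 2.1 − 0.684 − 1.24 = 0.176%.
Difference = 1.646 − (0.176) = 1.47 pp.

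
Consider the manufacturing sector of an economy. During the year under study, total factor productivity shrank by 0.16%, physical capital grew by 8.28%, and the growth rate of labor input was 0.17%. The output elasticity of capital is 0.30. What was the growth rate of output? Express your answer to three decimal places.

Labor's share = 1 − 0.3 = 0.7.
Physical capital: 0.3 × 8.28 = 2.484 pp.
Labor input: 0.7 × 0.17 = 0.119 pp.
Output growth = -0.16 + 2.603 = 2.443%.

2.443%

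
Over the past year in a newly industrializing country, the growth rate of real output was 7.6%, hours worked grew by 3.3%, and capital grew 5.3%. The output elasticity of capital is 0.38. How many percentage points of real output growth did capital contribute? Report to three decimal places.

2.014

Contribution = share × growth = 0.38 × 5.3 = 2.014 pp.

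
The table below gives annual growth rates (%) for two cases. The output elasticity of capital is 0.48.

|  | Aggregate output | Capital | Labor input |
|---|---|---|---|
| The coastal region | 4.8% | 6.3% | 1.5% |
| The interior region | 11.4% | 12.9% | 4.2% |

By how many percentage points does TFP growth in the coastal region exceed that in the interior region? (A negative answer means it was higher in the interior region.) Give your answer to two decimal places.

Labor's share = 1 − 0.48 = 0.52.
The coastal region: TFP = 4.8 − 3.024 − 0.78 = 0.996%.
The interior region: TFP = 11.4 − 6.192 − 2.184 = 3.024%.
Difference = 0.996 − (3.024) = -2.028 pp.

-2.03 percentage points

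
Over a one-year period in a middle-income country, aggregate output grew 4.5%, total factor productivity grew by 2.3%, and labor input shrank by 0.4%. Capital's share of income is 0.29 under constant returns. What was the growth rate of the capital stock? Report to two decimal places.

Labor's share = 1 − 0.29 = 0.71.
gY = gA + 0.71×(-0.4) + 0.29×g.
0.29×g = 4.5 − 2.3 + 0.284 = 2.484.
g = 2.484 / 0.29 = 8.5655%.

8.57%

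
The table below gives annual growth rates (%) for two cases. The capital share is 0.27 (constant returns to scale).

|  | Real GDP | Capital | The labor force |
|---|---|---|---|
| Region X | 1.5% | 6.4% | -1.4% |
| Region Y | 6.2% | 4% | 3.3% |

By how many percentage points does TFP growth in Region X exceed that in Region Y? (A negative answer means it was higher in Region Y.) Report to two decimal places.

-1.92 percentage points

Labor's share = 1 − 0.27 = 0.73.
Region X: TFP = 1.5 − 1.728 + 1.022 = 0.794%.
Region Y: TFP = 6.2 − 1.08 − 2.409 = 2.711%.
Difference = 0.794 − (2.711) = -1.917 pp.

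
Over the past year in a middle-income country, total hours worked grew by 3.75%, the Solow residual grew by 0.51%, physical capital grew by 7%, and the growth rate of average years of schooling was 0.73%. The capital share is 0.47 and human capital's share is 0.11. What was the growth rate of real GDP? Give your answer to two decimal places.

Labor's share = 1 − 0.47 − 0.11 = 0.42.
Physical capital: 0.47 × 7 = 3.29 pp.
Average years of schooling: 0.11 × 0.73 = 0.0803 pp.
Total hours worked: 0.42 × 3.75 = 1.575 pp.
Output growth = 0.51 + 4.9453 = 5.4553%.

Real GDP growth was 5.46%.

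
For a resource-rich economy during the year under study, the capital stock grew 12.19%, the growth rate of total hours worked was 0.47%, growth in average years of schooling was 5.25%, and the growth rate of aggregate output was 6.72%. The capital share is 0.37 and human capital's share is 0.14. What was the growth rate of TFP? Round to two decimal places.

Labor's share = 1 − 0.37 − 0.14 = 0.49.
The capital stock: 0.37 × 12.19 = 4.5103 pp.
Average years of schooling: 0.14 × 5.25 = 0.735 pp.
Total hours worked: 0.49 × 0.47 = 0.2303 pp.
TFP growth = 6.72 − 5.4756 = 1.2444%.

1.24%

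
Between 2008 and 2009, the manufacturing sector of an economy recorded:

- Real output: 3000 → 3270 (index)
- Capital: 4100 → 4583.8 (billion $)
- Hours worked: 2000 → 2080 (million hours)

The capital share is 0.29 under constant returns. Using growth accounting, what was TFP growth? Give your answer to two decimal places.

Real output growth = (3270 − 3000) / 3000 = 9%.
Capital growth = (4583.8 − 4100) / 4100 = 11.8%.
Hours worked growth = (2080 − 2000) / 2000 = 4%.
Labor's share = 1 − 0.29 = 0.71.
Capital: 0.29 × 11.8 = 3.422 pp.
Hours worked: 0.71 × 4 = 2.84 pp.
TFP growth = 9 − 6.262 = 2.738%.

TFP growth was 2.74%.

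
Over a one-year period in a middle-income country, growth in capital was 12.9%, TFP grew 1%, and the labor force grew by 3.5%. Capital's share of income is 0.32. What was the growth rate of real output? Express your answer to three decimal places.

Labor's share = 1 − 0.32 = 0.68.
Capital: 0.32 × 12.9 = 4.128 pp.
The labor force: 0.68 × 3.5 = 2.38 pp.
Output growth = 1 + 6.508 = 7.508%.

7.508%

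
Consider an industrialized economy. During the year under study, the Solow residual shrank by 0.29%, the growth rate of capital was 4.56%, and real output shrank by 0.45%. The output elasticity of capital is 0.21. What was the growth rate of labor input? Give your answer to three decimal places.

-1.415%

Labor's share = 1 − 0.21 = 0.79.
gY = gA + 0.21×4.56 + 0.79×g.
0.79×g = -0.45 + 0.29 − 0.9576 = -1.1176.
g = -1.1176 / 0.79 = -1.41468%.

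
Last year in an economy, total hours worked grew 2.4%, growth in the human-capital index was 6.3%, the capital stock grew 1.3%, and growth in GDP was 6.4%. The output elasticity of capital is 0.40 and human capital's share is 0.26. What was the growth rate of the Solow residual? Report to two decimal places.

Labor's share = 1 − 0.4 − 0.26 = 0.34.
The capital stock: 0.4 × 1.3 = 0.52 pp.
The human-capital index: 0.26 × 6.3 = 1.638 pp.
Total hours worked: 0.34 × 2.4 = 0.816 pp.
TFP growth = 6.4 − 2.974 = 3.426%.

3.43%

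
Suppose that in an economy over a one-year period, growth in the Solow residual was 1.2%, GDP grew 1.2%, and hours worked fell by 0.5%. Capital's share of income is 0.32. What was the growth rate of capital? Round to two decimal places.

Labor's share = 1 − 0.32 = 0.68.
gY = gA + 0.68×(-0.5) + 0.32×g.
0.32×g = 1.2 − 1.2 + 0.34 = 0.34.
g = 0.34 / 0.32 = 1.0625%.

Capital grew 1.06%.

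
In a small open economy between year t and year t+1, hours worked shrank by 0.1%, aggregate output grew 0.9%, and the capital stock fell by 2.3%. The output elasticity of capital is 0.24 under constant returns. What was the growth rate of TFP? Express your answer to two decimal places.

1.53%

Labor's share = 1 − 0.24 = 0.76.
The capital stock: 0.24 × (-2.3) = -0.552 pp.
Hours worked: 0.76 × (-0.1) = -0.076 pp.
TFP growth = 0.9 + 0.628 = 1.528%.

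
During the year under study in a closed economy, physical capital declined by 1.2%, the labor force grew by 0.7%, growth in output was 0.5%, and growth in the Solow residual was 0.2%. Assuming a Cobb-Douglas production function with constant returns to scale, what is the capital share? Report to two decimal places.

gY = gA + α·gK + (1−α)·gL, so gY − gA − gL = α(gK − gL).
0.5 − 0.2 − 0.7 = α × (-1.2 − 0.7).
-0.4 = -1.9 α, so α = 0.2105.

α = 0.21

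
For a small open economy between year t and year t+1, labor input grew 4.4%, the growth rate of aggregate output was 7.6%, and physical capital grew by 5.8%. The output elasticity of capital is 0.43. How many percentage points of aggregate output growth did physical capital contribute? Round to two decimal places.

Contribution = share × growth = 0.43 × 5.8 = 2.494 pp.

2.49 percentage points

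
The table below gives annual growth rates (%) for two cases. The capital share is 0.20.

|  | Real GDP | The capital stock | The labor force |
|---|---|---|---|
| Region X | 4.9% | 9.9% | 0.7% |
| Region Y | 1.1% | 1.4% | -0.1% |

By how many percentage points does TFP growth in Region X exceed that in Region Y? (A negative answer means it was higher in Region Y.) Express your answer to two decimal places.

1.46 percentage points

Labor's share = 1 − 0.2 = 0.8.
Region X: TFP = 4.9 − 1.98 − 0.56 = 2.36%.
Region Y: TFP = 1.1 − 0.28 + 0.08 = 0.9%.
Difference = 2.36 − (0.9) = 1.46 pp.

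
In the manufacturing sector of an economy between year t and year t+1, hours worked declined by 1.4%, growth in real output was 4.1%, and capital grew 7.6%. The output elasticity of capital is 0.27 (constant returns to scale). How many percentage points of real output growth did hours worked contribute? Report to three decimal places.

-1.022 pp

Labor's share = 1 − 0.27 = 0.73.
Contribution = share × growth = 0.73 × (-1.4) = -1.022 pp.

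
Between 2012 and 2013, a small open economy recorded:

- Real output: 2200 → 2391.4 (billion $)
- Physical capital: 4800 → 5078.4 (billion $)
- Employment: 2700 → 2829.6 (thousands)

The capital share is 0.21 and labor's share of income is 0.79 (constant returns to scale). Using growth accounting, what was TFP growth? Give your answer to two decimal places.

Real output growth = (2391.4 − 2200) / 2200 = 8.7%.
Physical capital growth = (5078.4 − 4800) / 4800 = 5.8%.
Employment growth = (2829.6 − 2700) / 2700 = 4.8%.
Labor's share = 1 − 0.21 = 0.79.
Physical capital: 0.21 × 5.8 = 1.218 pp.
Employment: 0.79 × 4.8 = 3.792 pp.
TFP growth = 8.7 − 5.01 = 3.69%.

3.69%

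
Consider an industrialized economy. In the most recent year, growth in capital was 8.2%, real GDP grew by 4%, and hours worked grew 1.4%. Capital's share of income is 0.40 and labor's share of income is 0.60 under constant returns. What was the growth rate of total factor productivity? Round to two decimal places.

-0.12%

Labor's share = 1 − 0.4 = 0.6.
Capital: 0.4 × 8.2 = 3.28 pp.
Hours worked: 0.6 × 1.4 = 0.84 pp.
TFP growth = 4 − 4.12 = -0.12%.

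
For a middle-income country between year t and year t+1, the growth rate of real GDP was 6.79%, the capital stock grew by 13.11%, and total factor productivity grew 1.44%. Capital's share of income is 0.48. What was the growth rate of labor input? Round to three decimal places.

Labor's share = 1 − 0.48 = 0.52.
gY = gA + 0.48×13.11 + 0.52×g.
0.52×g = 6.79 − 1.44 − 6.2928 = -0.9428.
g = -0.9428 / 0.52 = -1.81308%.

-1.813%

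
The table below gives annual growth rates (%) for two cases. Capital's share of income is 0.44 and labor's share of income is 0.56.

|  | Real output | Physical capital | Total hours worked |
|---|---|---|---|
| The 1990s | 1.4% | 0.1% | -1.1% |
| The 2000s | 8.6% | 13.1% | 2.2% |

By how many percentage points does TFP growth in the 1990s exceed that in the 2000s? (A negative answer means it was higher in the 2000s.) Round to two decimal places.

Labor's share = 1 − 0.44 = 0.56.
The 1990s: TFP = 1.4 − 0.044 + 0.616 = 1.972%.
The 2000s: TFP = 8.6 − 5.764 − 1.232 = 1.604%.
Difference = 1.972 − (1.604) = 0.368 pp.

0.37 percentage points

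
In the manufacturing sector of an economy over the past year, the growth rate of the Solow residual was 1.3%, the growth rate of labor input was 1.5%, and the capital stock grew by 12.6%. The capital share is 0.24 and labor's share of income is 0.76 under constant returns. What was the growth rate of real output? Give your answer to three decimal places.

Labor's share = 1 − 0.24 = 0.76.
The capital stock: 0.24 × 12.6 = 3.024 pp.
Labor input: 0.76 × 1.5 = 1.14 pp.
Output growth = 1.3 + 4.164 = 5.464%.

Real output growth was 5.464%.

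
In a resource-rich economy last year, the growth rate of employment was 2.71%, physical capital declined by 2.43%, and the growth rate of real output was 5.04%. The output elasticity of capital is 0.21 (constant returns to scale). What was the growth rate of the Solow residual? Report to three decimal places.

3.409%

Labor's share = 1 − 0.21 = 0.79.
Physical capital: 0.21 × (-2.43) = -0.5103 pp.
Employment: 0.79 × 2.71 = 2.1409 pp.
TFP growth = 5.04 − 1.6306 = 3.4094%.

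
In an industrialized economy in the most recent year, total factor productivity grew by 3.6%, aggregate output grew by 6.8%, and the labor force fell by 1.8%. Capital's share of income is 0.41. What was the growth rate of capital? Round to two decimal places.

Labor's share = 1 − 0.41 = 0.59.
gY = gA + 0.59×(-1.8) + 0.41×g.
0.41×g = 6.8 − 3.6 + 1.062 = 4.262.
g = 4.262 / 0.41 = 10.3951%.

Capital grew 10.40%.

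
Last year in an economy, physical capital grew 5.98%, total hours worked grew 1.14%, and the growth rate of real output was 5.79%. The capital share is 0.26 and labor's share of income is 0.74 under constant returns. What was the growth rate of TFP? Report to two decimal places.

3.39%

Labor's share = 1 − 0.26 = 0.74.
Physical capital: 0.26 × 5.98 = 1.5548 pp.
Total hours worked: 0.74 × 1.14 = 0.8436 pp.
TFP growth = 5.79 − 2.3984 = 3.3916%.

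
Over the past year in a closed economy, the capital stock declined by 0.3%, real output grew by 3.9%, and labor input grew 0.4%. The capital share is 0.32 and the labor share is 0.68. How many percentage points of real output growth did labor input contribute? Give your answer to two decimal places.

Labor's share = 1 − 0.32 = 0.68.
Contribution = share × growth = 0.68 × 0.4 = 0.272 pp.

0.27 pp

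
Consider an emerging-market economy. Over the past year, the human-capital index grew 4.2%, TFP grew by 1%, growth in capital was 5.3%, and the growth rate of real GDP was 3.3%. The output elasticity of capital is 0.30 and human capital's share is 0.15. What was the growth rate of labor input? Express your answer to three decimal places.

Labor's share = 1 − 0.3 − 0.15 = 0.55.
gY = gA + 0.3×5.3 + 0.15×4.2 + 0.55×g.
0.55×g = 3.3 − 1 − 2.22 = 0.08.
g = 0.08 / 0.55 = 0.14545%.

0.145%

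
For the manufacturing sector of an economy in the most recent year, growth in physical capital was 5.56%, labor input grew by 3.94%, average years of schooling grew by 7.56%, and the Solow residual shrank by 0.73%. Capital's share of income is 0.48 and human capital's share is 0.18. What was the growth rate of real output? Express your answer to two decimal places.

4.64%

Labor's share = 1 − 0.48 − 0.18 = 0.34.
Physical capital: 0.48 × 5.56 = 2.6688 pp.
Average years of schooling: 0.18 × 7.56 = 1.3608 pp.
Labor input: 0.34 × 3.94 = 1.3396 pp.
Output growth = -0.73 + 5.3692 = 4.6392%.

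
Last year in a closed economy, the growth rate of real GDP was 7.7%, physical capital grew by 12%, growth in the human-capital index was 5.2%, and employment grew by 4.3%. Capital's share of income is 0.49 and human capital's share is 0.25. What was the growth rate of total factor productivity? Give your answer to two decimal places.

Labor's share = 1 − 0.49 − 0.25 = 0.26.
Physical capital: 0.49 × 12 = 5.88 pp.
The human-capital index: 0.25 × 5.2 = 1.3 pp.
Employment: 0.26 × 4.3 = 1.118 pp.
TFP growth = 7.7 − 8.298 = -0.598%.

-0.60%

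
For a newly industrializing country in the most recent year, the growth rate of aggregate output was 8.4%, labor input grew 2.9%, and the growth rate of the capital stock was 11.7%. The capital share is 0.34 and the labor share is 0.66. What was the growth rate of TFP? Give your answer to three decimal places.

Labor's share = 1 − 0.34 = 0.66.
The capital stock: 0.34 × 11.7 = 3.978 pp.
Labor input: 0.66 × 2.9 = 1.914 pp.
TFP growth = 8.4 − 5.892 = 2.508%.

2.508%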